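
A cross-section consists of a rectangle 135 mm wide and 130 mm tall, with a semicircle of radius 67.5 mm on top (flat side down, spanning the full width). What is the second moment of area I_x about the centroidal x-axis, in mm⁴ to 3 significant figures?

I_x ≈ 7.16 × 10⁷ mm⁴

Break the section into simple shapes (no overlaps), measuring from the bottom-left corner of the bounding box.
Rectangular body: 135 × 130, A = 17 550 mm², y = 65 mm, Ī = 24 716 250 mm⁴.
Semicircular cap: semicircle r = 67.5, A = 7156.9 mm², y = 158.65 mm, Ī = 2 278 490 mm⁴.
Centroid: ȳ = ΣA·y / ΣA = 92.127 mm.
Transfer each piece to the centroidal x-axis using Ī + A·d² with d = y − 92.127:
  rectangular body: d = -27.127 mm → contributes +37 631 119 mm⁴
  semicircular cap: d = 66.521 mm → contributes +33 947 881 mm⁴
Total I = 71 579 000 mm⁴.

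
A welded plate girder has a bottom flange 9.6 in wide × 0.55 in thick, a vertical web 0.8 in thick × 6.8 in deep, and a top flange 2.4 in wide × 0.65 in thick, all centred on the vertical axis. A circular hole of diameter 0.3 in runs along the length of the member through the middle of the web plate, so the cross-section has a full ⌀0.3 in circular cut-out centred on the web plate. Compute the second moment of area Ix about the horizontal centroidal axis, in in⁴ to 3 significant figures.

Ix ≈ 99.0 in⁴

Decompose the section into non-overlapping parts with the origin at the bottom-left of its bounding rectangle.
Bottom plate: 9.6 × 0.55, A = 5.28 in², y = 0.275 in, Ī = 0.1331 in⁴.
Web plate: 0.8 × 6.8, A = 5.44 in², y = 3.95 in, Ī = 20.962 in⁴.
Top plate: 2.4 × 0.65, A = 1.56 in², y = 7.675 in, Ī = 0.054925 in⁴.
Hole (subtracted): ⌀0.3, A = 0.070686 in², y = 3.95 in, Ī = 0.00039761 in⁴.
Centroid: ȳ = ΣA·y / ΣA = 2.8367 in.
Transfer each piece to the horizontal centroidal axis using Ī + A·d² with d = y − 2.8367:
  bottom plate: d = -2.5617 in → contributes +34.781 in⁴
  web plate: d = 1.1133 in → contributes +27.705 in⁴
  top plate: d = 4.8383 in → contributes +36.574 in⁴
  hole: d = 1.1133 in → contributes −0.088013 in⁴
Total I = 98.972 in⁴.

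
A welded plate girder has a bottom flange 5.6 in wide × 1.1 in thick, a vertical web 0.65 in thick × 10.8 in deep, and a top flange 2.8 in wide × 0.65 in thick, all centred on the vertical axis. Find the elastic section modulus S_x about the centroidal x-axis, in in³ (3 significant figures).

S_x ≈ 38.6 in³

Decompose the section into non-overlapping parts with the origin at the bottom-left of its bounding rectangle.
Bottom plate: 5.6 × 1.1, A = 6.16 in², y = 0.55 in, Ī = 0.62113 in⁴.
Web plate: 0.65 × 10.8, A = 7.02 in², y = 6.5 in, Ī = 68.234 in⁴.
Top plate: 2.8 × 0.65, A = 1.82 in², y = 12.225 in, Ī = 0.064079 in⁴.
Centroid: ȳ = ΣA·y / ΣA = 4.7512 in.
Transfer each piece to the centroidal x-axis using Ī + A·d² with d = y − 4.7512:
  bottom plate: d = -4.2012 in → contributes +109.34 in⁴
  web plate: d = 1.7488 in → contributes +89.704 in⁴
  top plate: d = 7.4738 in → contributes +101.73 in⁴
Total I = 300.77 in⁴.
Extreme fibre distance c = 7.7988 in; S = I/c = 38.567 in³.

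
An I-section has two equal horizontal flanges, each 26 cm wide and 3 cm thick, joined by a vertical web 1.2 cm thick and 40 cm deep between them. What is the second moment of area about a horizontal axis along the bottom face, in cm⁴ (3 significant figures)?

Decompose the section into non-overlapping parts with the origin at the bottom-left of its bounding rectangle.
Bottom flange: 26 × 3, A = 78 cm², y = 1.5 cm, Ī = 58.5 cm⁴.
Web: 1.2 × 40, A = 48 cm², y = 23 cm, Ī = 6 400 cm⁴.
Top flange: 26 × 3, A = 78 cm², y = 44.5 cm, Ī = 58.5 cm⁴.
Transfer each piece to a horizontal axis along the bottom face using Ī + A·d² with d = y − 0:
  bottom flange: d = 1.5 cm → contributes +234 cm⁴
  web: d = 23 cm → contributes +31 792 cm⁴
  top flange: d = 44.5 cm → contributes +154 518 cm⁴
Total I = 186 544 cm⁴.

I_base ≈ 1.87 × 10⁵ cm⁴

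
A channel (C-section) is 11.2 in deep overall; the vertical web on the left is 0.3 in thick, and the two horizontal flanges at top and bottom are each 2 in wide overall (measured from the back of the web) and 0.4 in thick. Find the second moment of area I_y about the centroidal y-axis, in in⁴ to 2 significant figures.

I_y ≈ 1.3 in⁴

Split into non-overlapping primitives; take the origin at the lower-left of the bounding box.
Web: 0.3 × 11.2, A = 3.36 in², x = 0.15 in, Ī = 0.0252 in⁴.
Top flange (beyond web): 1.7 × 0.4, A = 0.68 in², x = 1.15 in, Ī = 0.1638 in⁴.
Bottom flange (beyond web): 1.7 × 0.4, A = 0.68 in², x = 1.15 in, Ī = 0.1638 in⁴.
Centroid: x̄ = ΣA·x / ΣA = 0.4381 in.
Transfer each piece to the centroidal y-axis using Ī + A·d² with d = x − 0.4381:
  web: d = -0.2881 in → contributes +0.3042 in⁴
  top flange (beyond web): d = 0.7119 in → contributes +0.5084 in⁴
  bottom flange (beyond web): d = 0.7119 in → contributes +0.5084 in⁴
Total I = 1.321 in⁴.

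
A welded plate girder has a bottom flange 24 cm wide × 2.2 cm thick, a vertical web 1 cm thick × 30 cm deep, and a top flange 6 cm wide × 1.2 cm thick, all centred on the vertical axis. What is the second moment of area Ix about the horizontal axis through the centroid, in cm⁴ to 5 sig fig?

Ix ≈ 1.1663 × 10⁴ cm⁴

Decompose the section into non-overlapping parts with the origin at the bottom-left of its bounding rectangle.
Bottom plate: 24 × 2.2, A = 52.8 cm², y = 1.1 cm, Ī = 21.296 cm⁴.
Web plate: 1 × 30, A = 30 cm², y = 17.2 cm, Ī = 2 250 cm⁴.
Top plate: 6 × 1.2, A = 7.2 cm², y = 32.8 cm, Ī = 0.864 cm⁴.
Centroid: ȳ = ΣA·y / ΣA = 9.002667 cm.
Transfer each piece to the horizontal axis through the centroid using Ī + A·d² with d = y − 9.002667:
  bottom plate: d = -7.902667 cm → contributes +3318.769 cm⁴
  web plate: d = 8.197333 cm → contributes +4265.888 cm⁴
  top plate: d = 23.79733 cm → contributes +4078.318 cm⁴
Total I = 11662.98 cm⁴.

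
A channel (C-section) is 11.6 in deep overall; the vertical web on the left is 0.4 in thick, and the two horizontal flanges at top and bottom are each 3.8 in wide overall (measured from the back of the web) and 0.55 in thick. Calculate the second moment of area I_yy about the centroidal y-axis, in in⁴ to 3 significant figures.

I_yy ≈ 11.1 in⁴

Decompose the section into non-overlapping parts with the origin at the bottom-left of its bounding rectangle.
Web: 0.4 × 11.6, A = 4.64 in², x = 0.2 in, Ī = 0.061867 in⁴.
Top flange (beyond web): 3.4 × 0.55, A = 1.87 in², x = 2.1 in, Ī = 1.8014 in⁴.
Bottom flange (beyond web): 3.4 × 0.55, A = 1.87 in², x = 2.1 in, Ī = 1.8014 in⁴.
Centroid: x̄ = ΣA·x / ΣA = 1.048 in.
Transfer each piece to the centroidal y-axis using Ī + A·d² with d = x − 1.048:
  web: d = -0.84797 in → contributes +3.3983 in⁴
  top flange (beyond web): d = 1.052 in → contributes +3.8711 in⁴
  bottom flange (beyond web): d = 1.052 in → contributes +3.8711 in⁴
Total I = 11.14 in⁴.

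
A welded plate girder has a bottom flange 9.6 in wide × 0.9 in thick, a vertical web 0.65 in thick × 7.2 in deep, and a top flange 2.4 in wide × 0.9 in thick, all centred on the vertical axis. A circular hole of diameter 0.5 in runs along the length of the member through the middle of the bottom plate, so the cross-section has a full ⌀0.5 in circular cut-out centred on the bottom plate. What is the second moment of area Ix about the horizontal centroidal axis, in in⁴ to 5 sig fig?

Decompose the section into non-overlapping parts with the origin at the bottom-left of its bounding rectangle.
Bottom plate: 9.6 × 0.9, A = 8.64 in², y = 0.45 in, Ī = 0.5832 in⁴.
Web plate: 0.65 × 7.2, A = 4.68 in², y = 4.5 in, Ī = 20.2176 in⁴.
Top plate: 2.4 × 0.9, A = 2.16 in², y = 8.55 in, Ī = 0.1458 in⁴.
Hole (subtracted): ⌀0.5, A = 0.1963495 in², y = 0.45 in, Ī = 0.003067962 in⁴.
Centroid: ȳ = ΣA·y / ΣA = 2.834901 in.
Transfer each piece to the horizontal centroidal axis using Ī + A·d² with d = y − 2.834901:
  bottom plate: d = -2.384901 in → contributes +49.7254 in⁴
  web plate: d = 1.665099 in → contributes +33.19315 in⁴
  top plate: d = 5.715099 in → contributes +70.69648 in⁴
  hole: d = -2.384901 in → contributes −1.119856 in⁴
Total I = 152.4952 in⁴.

Ix ≈ 152.50 in⁴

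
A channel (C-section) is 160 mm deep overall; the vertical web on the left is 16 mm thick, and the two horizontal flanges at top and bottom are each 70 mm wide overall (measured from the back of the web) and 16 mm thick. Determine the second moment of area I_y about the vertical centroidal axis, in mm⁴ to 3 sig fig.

Treat the section as a set of non-overlapping primitives; coordinates are from the bounding-box lower-left.
Web: 16 × 160, A = 2 560 mm², x = 8 mm, Ī = 54 613 mm⁴.
Top flange (beyond web): 54 × 16, A = 864 mm², x = 43 mm, Ī = 209 952 mm⁴.
Bottom flange (beyond web): 54 × 16, A = 864 mm², x = 43 mm, Ī = 209 952 mm⁴.
Centroid: x̄ = ΣA·x / ΣA = 22.104 mm.
Transfer each piece to the vertical centroidal axis using Ī + A·d² with d = x − 22.104:
  web: d = -14.104 mm → contributes +563 890 mm⁴
  top flange (beyond web): d = 20.896 mm → contributes +587 194 mm⁴
  bottom flange (beyond web): d = 20.896 mm → contributes +587 194 mm⁴
Total I = 1 738 279 mm⁴.

I_y ≈ 1.74 × 10⁶ mm⁴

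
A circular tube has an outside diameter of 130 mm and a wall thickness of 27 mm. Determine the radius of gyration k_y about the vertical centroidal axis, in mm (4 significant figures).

k_y ≈ 37.65 mm

Treat the section as a set of non-overlapping primitives; coordinates are from the bounding-box lower-left.
Outer circle: ⌀130, A = 13273.2 mm², x = 65 mm, Ī = 14 019 848 mm⁴.
Bore (subtracted): ⌀76, A = 4536.46 mm², x = 65 mm, Ī = 1 637 662 mm⁴.
By symmetry the centroid is at mid-width, x̄ = 65 mm.
All pieces are centred on the vertical centroidal axis, so I = ΣĪ (holes subtracted) = 12 382 186 mm⁴.
Radius of gyration: k = √(I/A) = √(12 382 186 / 8736.77) = 37.6464 mm.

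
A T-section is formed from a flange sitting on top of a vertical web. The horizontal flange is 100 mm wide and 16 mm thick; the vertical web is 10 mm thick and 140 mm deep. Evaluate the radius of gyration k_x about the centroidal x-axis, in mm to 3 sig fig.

k_x ≈ 47.8 mm

Decompose the section into non-overlapping parts with the origin at the bottom-left of its bounding rectangle.
Flange: 100 × 16, A = 1 600 mm², y = 148 mm, Ī = 34 133 mm⁴.
Web: 10 × 140, A = 1 400 mm², y = 70 mm, Ī = 2 286 667 mm⁴.
Centroid: ȳ = ΣA·y / ΣA = 111.6 mm.
Transfer each piece to the centroidal x-axis using Ī + A·d² with d = y − 111.6:
  flange: d = 36.4 mm → contributes +2 154 069 mm⁴
  web: d = -41.6 mm → contributes +4 709 451 mm⁴
Total I = 6 863 520 mm⁴.
Radius of gyration: k = √(I/A) = √(6 863 520 / 3 000) = 47.831 mm.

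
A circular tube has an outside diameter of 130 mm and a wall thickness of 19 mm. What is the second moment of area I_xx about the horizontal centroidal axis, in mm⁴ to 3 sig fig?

I_xx ≈ 1.05 × 10⁷ mm⁴

Treat the section as a set of non-overlapping primitives; coordinates are from the bounding-box lower-left.
Outer circle: ⌀130, A = 13 273 mm², y = 65 mm, Ī = 14 019 848 mm⁴.
Bore (subtracted): ⌀92, A = 6647.6 mm², y = 65 mm, Ī = 3 516 586 mm⁴.
By symmetry the centroid is at mid-height, ȳ = 65 mm.
All pieces are centred on the horizontal centroidal axis, so I = ΣĪ (holes subtracted) = 10 503 262 mm⁴.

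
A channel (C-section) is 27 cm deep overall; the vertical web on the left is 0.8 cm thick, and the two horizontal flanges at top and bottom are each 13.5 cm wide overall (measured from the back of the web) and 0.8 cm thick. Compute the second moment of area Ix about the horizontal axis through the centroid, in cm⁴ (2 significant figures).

Decompose the section into non-overlapping parts with the origin at the bottom-left of its bounding rectangle.
Web: 0.8 × 27, A = 21.6 cm², y = 13.5 cm, Ī = 1 312 cm⁴.
Top flange (beyond web): 12.7 × 0.8, A = 10.16 cm², y = 26.6 cm, Ī = 0.5419 cm⁴.
Bottom flange (beyond web): 12.7 × 0.8, A = 10.16 cm², y = 0.4 cm, Ī = 0.5419 cm⁴.
By symmetry the centroid is at mid-height, ȳ = 13.5 cm.
Transfer each piece to the horizontal axis through the centroid using Ī + A·d² with d = y − 13.5:
  web: d = 0 cm → contributes +1 312 cm⁴
  top flange (beyond web): d = 13.1 cm → contributes +1 744 cm⁴
  bottom flange (beyond web): d = -13.1 cm → contributes +1 744 cm⁴
Total I = 4 800 cm⁴.

Ix ≈ 4800 cm⁴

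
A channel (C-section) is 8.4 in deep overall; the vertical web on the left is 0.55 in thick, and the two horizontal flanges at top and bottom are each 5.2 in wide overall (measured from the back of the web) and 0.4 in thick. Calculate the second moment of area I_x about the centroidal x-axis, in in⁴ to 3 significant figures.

Treat the section as a set of non-overlapping primitives; coordinates are from the bounding-box lower-left.
Web: 0.55 × 8.4, A = 4.62 in², y = 4.2 in, Ī = 27.166 in⁴.
Top flange (beyond web): 4.65 × 0.4, A = 1.86 in², y = 8.2 in, Ī = 0.0248 in⁴.
Bottom flange (beyond web): 4.65 × 0.4, A = 1.86 in², y = 0.2 in, Ī = 0.0248 in⁴.
By symmetry the centroid is at mid-height, ȳ = 4.2 in.
Transfer each piece to the centroidal x-axis using Ī + A·d² with d = y − 4.2:
  web: d = 0 in → contributes +27.166 in⁴
  top flange (beyond web): d = 4 in → contributes +29.785 in⁴
  bottom flange (beyond web): d = -4 in → contributes +29.785 in⁴
Total I = 86.735 in⁴.

I_x ≈ 86.7 in⁴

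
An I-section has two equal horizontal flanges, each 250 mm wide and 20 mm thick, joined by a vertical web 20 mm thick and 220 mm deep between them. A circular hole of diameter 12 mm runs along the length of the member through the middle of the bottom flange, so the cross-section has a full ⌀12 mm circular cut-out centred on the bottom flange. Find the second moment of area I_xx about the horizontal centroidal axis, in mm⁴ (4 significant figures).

I_xx ≈ 1.604 × 10⁸ mm⁴

Break the section into simple shapes (no overlaps), measuring from the bottom-left corner of the bounding box.
Bottom flange: 250 × 20, A = 5 000 mm², y = 10 mm, Ī = 166 667 mm⁴.
Web: 20 × 220, A = 4 400 mm², y = 130 mm, Ī = 17 746 667 mm⁴.
Top flange: 250 × 20, A = 5 000 mm², y = 250 mm, Ī = 166 667 mm⁴.
Hole (subtracted): ⌀12, A = 113.097 mm², y = 10 mm, Ī = 1017.88 mm⁴.
Centroid: ȳ = ΣA·y / ΣA = 130.95 mm.
Transfer each piece to the horizontal centroidal axis using Ī + A·d² with d = y − 130.95:
  bottom flange: d = -120.95 mm → contributes +73 311 105 mm⁴
  web: d = -0.949939 mm → contributes +17 750 637 mm⁴
  top flange: d = 119.05 mm → contributes +71 031 252 mm⁴
  hole: d = -120.95 mm → contributes −1 655 506 mm⁴
Total I = 160 437 488 mm⁴.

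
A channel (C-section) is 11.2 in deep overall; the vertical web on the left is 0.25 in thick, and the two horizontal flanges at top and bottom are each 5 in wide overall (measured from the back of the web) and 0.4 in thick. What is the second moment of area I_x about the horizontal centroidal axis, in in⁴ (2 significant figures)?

I_x ≈ 140 in⁴

Split into non-overlapping primitives; take the origin at the lower-left of the bounding box.
Web: 0.25 × 11.2, A = 2.8 in², y = 5.6 in, Ī = 29.27 in⁴.
Top flange (beyond web): 4.75 × 0.4, A = 1.9 in², y = 11 in, Ī = 0.02533 in⁴.
Bottom flange (beyond web): 4.75 × 0.4, A = 1.9 in², y = 0.2 in, Ī = 0.02533 in⁴.
By symmetry the centroid is at mid-height, ȳ = 5.6 in.
Transfer each piece to the horizontal centroidal axis using Ī + A·d² with d = y − 5.6:
  web: d = 0 in → contributes +29.27 in⁴
  top flange (beyond web): d = 5.4 in → contributes +55.43 in⁴
  bottom flange (beyond web): d = -5.4 in → contributes +55.43 in⁴
Total I = 140.1 in⁴.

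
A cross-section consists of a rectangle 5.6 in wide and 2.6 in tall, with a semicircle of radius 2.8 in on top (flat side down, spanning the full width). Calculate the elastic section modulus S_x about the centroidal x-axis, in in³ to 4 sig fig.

Split into non-overlapping primitives; take the origin at the lower-left of the bounding box.
Rectangular body: 5.6 × 2.6, A = 14.56 in², y = 1.3 in, Ī = 8.20213 in⁴.
Semicircular cap: semicircle r = 2.8, A = 12.315 in², y = 3.78836 in, Ī = 6.74628 in⁴.
Centroid: ȳ = ΣA·y / ΣA = 2.44025 in.
Transfer each piece to the centroidal x-axis using Ī + A·d² with d = y − 2.44025:
  rectangular body: d = -1.14025 in → contributes +27.1326 in⁴
  semicircular cap: d = 1.34811 in → contributes +29.1276 in⁴
Total I = 56.2602 in⁴.
Extreme fibre distance c = 2.95975 in; S = I/c = 19.0084 in³.

S_x ≈ 19.01 in³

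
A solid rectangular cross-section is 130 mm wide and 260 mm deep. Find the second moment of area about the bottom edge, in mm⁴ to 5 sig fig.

The section: 130 × 260, A = 33 800 mm², y = 130 mm, Ī = 190 406 667 mm⁴.
Transfer it to a horizontal axis along the bottom face using Ī + A·d² with d = y − 0:
  the section: d = 130 mm → contributes +761 626 667 mm⁴
Total I = 761 626 667 mm⁴.

I_base ≈ 7.6163 × 10⁸ mm⁴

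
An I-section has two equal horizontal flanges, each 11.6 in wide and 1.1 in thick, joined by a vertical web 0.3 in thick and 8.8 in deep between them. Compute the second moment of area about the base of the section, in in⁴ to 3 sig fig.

I_base ≈ 1500 in⁴

Treat the section as a set of non-overlapping primitives; coordinates are from the bounding-box lower-left.
Bottom flange: 11.6 × 1.1, A = 12.76 in², y = 0.55 in, Ī = 1.2866 in⁴.
Web: 0.3 × 8.8, A = 2.64 in², y = 5.5 in, Ī = 17.037 in⁴.
Top flange: 11.6 × 1.1, A = 12.76 in², y = 10.45 in, Ī = 1.2866 in⁴.
Transfer each piece to the base of the section using Ī + A·d² with d = y − 0:
  bottom flange: d = 0.55 in → contributes +5.1465 in⁴
  web: d = 5.5 in → contributes +96.897 in⁴
  top flange: d = 10.45 in → contributes +1394.7 in⁴
Total I = 1496.8 in⁴.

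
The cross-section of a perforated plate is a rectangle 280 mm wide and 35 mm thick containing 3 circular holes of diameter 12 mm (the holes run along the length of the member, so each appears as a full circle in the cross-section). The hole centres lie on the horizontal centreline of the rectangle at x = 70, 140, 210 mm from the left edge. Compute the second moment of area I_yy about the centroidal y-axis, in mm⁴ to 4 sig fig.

I_yy ≈ 6.292 × 10⁷ mm⁴

Split into non-overlapping primitives; take the origin at the lower-left of the bounding box.
Plate: 280 × 35, A = 9 800 mm², x = 140 mm, Ī = 64 026 667 mm⁴.
Hole 1 (subtracted): ⌀12, A = 113.097 mm², x = 70 mm, Ī = 1017.88 mm⁴.
Hole 2 (subtracted): ⌀12, A = 113.097 mm², x = 140 mm, Ī = 1017.88 mm⁴.
Hole 3 (subtracted): ⌀12, A = 113.097 mm², x = 210 mm, Ī = 1017.88 mm⁴.
By symmetry the centroid is at mid-width, x̄ = 140 mm.
Transfer each piece to the centroidal y-axis using Ī + A·d² with d = x − 140:
  plate: d = 0 mm → contributes +64 026 667 mm⁴
  hole 1: d = -70 mm → contributes −555 195 mm⁴
  hole 2: d = 0 mm → contributes −1017.88 mm⁴
  hole 3: d = 70 mm → contributes −555 195 mm⁴
Total I = 62 915 259 mm⁴.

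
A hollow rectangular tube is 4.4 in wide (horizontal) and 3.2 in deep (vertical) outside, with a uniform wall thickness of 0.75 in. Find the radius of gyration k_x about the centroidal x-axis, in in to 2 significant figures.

k_x ≈ 1.1 in

Decompose the section into non-overlapping parts with the origin at the bottom-left of its bounding rectangle.
Outer rectangle: 4.4 × 3.2, A = 14.08 in², y = 1.6 in, Ī = 12.01 in⁴.
Inner void (subtracted): 2.9 × 1.7, A = 4.93 in², y = 1.6 in, Ī = 1.187 in⁴.
By symmetry the centroid is at mid-height, ȳ = 1.6 in.
All pieces are centred on the centroidal x-axis, so I = ΣĪ (holes subtracted) = 10.83 in⁴.
Radius of gyration: k = √(I/A) = √(10.83 / 9.15) = 1.088 in.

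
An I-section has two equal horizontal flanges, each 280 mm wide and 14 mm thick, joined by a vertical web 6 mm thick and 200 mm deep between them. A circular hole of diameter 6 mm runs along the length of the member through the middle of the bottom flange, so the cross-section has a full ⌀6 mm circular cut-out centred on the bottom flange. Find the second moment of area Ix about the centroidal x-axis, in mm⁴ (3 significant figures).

Ix ≈ 9.36 × 10⁷ mm⁴

Break the section into simple shapes (no overlaps), measuring from the bottom-left corner of the bounding box.
Bottom flange: 280 × 14, A = 3 920 mm², y = 7 mm, Ī = 64 027 mm⁴.
Web: 6 × 200, A = 1 200 mm², y = 114 mm, Ī = 4 000 000 mm⁴.
Top flange: 280 × 14, A = 3 920 mm², y = 221 mm, Ī = 64 027 mm⁴.
Hole (subtracted): ⌀6, A = 28.274 mm², y = 7 mm, Ī = 63.617 mm⁴.
Centroid: ȳ = ΣA·y / ΣA = 114.34 mm.
Transfer each piece to the centroidal x-axis using Ī + A·d² with d = y − 114.34:
  bottom flange: d = -107.34 mm → contributes +45 226 171 mm⁴
  web: d = -0.33571 mm → contributes +4 000 135 mm⁴
  top flange: d = 106.66 mm → contributes +44 662 926 mm⁴
  hole: d = -107.34 mm → contributes −325 811 mm⁴
Total I = 93 563 421 mm⁴.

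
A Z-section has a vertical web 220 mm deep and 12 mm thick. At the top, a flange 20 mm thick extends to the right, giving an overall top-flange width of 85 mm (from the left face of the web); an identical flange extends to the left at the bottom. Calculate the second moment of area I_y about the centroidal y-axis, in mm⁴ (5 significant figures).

I_y ≈ 6.6027 × 10⁶ mm⁴

Break the section into simple shapes (no overlaps), measuring from the bottom-left corner of the bounding box.
Web: 12 × 220, A = 2 640 mm², x = 79 mm, Ī = 31 680 mm⁴.
Top flange (beyond web): 73 × 20, A = 1 460 mm², x = 121.5 mm, Ī = 648361.7 mm⁴.
Bottom flange (beyond web): 73 × 20, A = 1 460 mm², x = 36.5 mm, Ī = 648361.7 mm⁴.
Centroid: x̄ = ΣA·x / ΣA = 79 mm.
Transfer each piece to the centroidal y-axis using Ī + A·d² with d = x − 79:
  web: d = 0 mm → contributes +31 680 mm⁴
  top flange (beyond web): d = 42.5 mm → contributes +3 285 487 mm⁴
  bottom flange (beyond web): d = -42.5 mm → contributes +3 285 487 mm⁴
Total I = 6 602 653 mm⁴.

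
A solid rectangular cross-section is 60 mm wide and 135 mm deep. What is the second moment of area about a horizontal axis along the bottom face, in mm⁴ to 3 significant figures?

I_base ≈ 4.92 × 10⁷ mm⁴

The section: 60 × 135, A = 8 100 mm², y = 67.5 mm, Ī = 12 301 875 mm⁴.
Transfer it to a horizontal axis along the bottom face using Ī + A·d² with d = y − 0:
  the section: d = 67.5 mm → contributes +49 207 500 mm⁴
Total I = 49 207 500 mm⁴.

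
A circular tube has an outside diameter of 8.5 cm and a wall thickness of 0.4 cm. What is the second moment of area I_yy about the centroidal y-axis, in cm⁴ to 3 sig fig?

I_yy ≈ 83.7 cm⁴

Split into non-overlapping primitives; take the origin at the lower-left of the bounding box.
Outer circle: ⌀8.5, A = 56.745 cm², x = 4.25 cm, Ī = 256.24 cm⁴.
Bore (subtracted): ⌀7.7, A = 46.566 cm², x = 4.25 cm, Ī = 172.56 cm⁴.
By symmetry the centroid is at mid-width, x̄ = 4.25 cm.
All pieces are centred on the centroidal y-axis, so I = ΣĪ (holes subtracted) = 83.682 cm⁴.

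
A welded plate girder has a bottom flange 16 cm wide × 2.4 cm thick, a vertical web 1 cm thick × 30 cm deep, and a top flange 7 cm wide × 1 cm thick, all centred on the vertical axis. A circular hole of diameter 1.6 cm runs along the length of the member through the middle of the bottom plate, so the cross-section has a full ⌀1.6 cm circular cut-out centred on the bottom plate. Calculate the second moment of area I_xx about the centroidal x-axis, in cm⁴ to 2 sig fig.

Treat the section as a set of non-overlapping primitives; coordinates are from the bounding-box lower-left.
Bottom plate: 16 × 2.4, A = 38.4 cm², y = 1.2 cm, Ī = 18.43 cm⁴.
Web plate: 1 × 30, A = 30 cm², y = 17.4 cm, Ī = 2 250 cm⁴.
Top plate: 7 × 1, A = 7 cm², y = 32.9 cm, Ī = 0.5833 cm⁴.
Hole (subtracted): ⌀1.6, A = 2.011 cm², y = 1.2 cm, Ī = 0.3217 cm⁴.
Centroid: ȳ = ΣA·y / ΣA = 10.85 cm.
Transfer each piece to the centroidal x-axis using Ī + A·d² with d = y − 10.85:
  bottom plate: d = -9.646 cm → contributes +3 591 cm⁴
  web plate: d = 6.554 cm → contributes +3 539 cm⁴
  top plate: d = 22.05 cm → contributes +3 405 cm⁴
  hole: d = -9.646 cm → contributes −187.4 cm⁴
Total I = 10 348 cm⁴.

I_xx ≈ 1.0 × 10⁴ cm⁴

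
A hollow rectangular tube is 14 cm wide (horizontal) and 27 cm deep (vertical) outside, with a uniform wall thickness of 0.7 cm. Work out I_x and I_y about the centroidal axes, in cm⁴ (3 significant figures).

I_x ≈ 5350 cm⁴, I_y ≈ 1910 cm⁴

Break the section into simple shapes (no overlaps), measuring from the bottom-left corner of the bounding box.
Outer rectangle: 14 × 27, A = 378 cm², y = 13.5 cm, Ī = 22 964 cm⁴.
Inner void (subtracted): 12.6 × 25.6, A = 322.56 cm², y = 13.5 cm, Ī = 17 616 cm⁴.
By symmetry the centroid is at mid-height, ȳ = 13.5 cm.
All pieces are centred on the centroidal x-axis, so I = ΣĪ (holes subtracted) = 5347.4 cm⁴.
Repeating about the centroidal y-axis gives I_y = 1906.5 cm⁴.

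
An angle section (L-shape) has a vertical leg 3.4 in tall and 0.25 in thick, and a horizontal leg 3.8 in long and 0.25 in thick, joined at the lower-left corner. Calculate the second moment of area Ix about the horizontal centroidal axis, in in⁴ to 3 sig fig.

Decompose the section into non-overlapping parts with the origin at the bottom-left of its bounding rectangle.
Vertical leg: 0.25 × 3.4, A = 0.85 in², y = 1.7 in, Ī = 0.81883 in⁴.
Horizontal leg (remainder): 3.55 × 0.25, A = 0.8875 in², y = 0.125 in, Ī = 0.0046224 in⁴.
Centroid: ȳ = ΣA·y / ΣA = 0.8955 in.
Transfer each piece to the horizontal centroidal axis using Ī + A·d² with d = y − 0.8955:
  vertical leg: d = 0.8045 in → contributes +1.369 in⁴
  horizontal leg (remainder): d = -0.7705 in → contributes +0.53151 in⁴
Total I = 1.9005 in⁴.

Ix ≈ 1.90 in⁴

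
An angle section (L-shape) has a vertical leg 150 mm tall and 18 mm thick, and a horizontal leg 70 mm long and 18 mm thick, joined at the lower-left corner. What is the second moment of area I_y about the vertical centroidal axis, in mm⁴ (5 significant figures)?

Decompose the section into non-overlapping parts with the origin at the bottom-left of its bounding rectangle.
Vertical leg: 18 × 150, A = 2 700 mm², x = 9 mm, Ī = 72 900 mm⁴.
Horizontal leg (remainder): 52 × 18, A = 936 mm², x = 44 mm, Ī = 210 912 mm⁴.
Centroid: x̄ = ΣA·x / ΣA = 18.0099 mm.
Transfer each piece to the vertical centroidal axis using Ī + A·d² with d = x − 18.0099:
  vertical leg: d = -9.009901 mm → contributes +292081.5 mm⁴
  horizontal leg (remainder): d = 25.9901 mm → contributes +843166.2 mm⁴
Total I = 1 135 248 mm⁴.

I_y ≈ 1.1352 × 10⁶ mm⁴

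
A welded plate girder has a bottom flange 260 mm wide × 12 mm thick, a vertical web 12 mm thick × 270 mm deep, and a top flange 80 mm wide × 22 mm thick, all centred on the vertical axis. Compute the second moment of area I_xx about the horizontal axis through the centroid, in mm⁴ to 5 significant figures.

Treat the section as a set of non-overlapping primitives; coordinates are from the bounding-box lower-left.
Bottom plate: 260 × 12, A = 3 120 mm², y = 6 mm, Ī = 37 440 mm⁴.
Web plate: 12 × 270, A = 3 240 mm², y = 147 mm, Ī = 19 683 000 mm⁴.
Top plate: 80 × 22, A = 1 760 mm², y = 293 mm, Ī = 70986.67 mm⁴.
Centroid: ȳ = ΣA·y / ΣA = 124.468 mm.
Transfer each piece to the horizontal axis through the centroid using Ī + A·d² with d = y − 124.468:
  bottom plate: d = -118.468 mm → contributes +43 825 587 mm⁴
  web plate: d = 22.53202 mm → contributes +21 327 922 mm⁴
  top plate: d = 168.532 mm → contributes +50 060 340 mm⁴
Total I = 115 213 848 mm⁴.

I_xx ≈ 1.1521 × 10⁸ mm⁴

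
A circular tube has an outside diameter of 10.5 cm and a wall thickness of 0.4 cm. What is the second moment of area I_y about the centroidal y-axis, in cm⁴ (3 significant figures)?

Split into non-overlapping primitives; take the origin at the lower-left of the bounding box.
Outer circle: ⌀10.5, A = 86.59 cm², x = 5.25 cm, Ī = 596.66 cm⁴.
Bore (subtracted): ⌀9.7, A = 73.898 cm², x = 5.25 cm, Ī = 434.57 cm⁴.
By symmetry the centroid is at mid-width, x̄ = 5.25 cm.
All pieces are centred on the centroidal y-axis, so I = ΣĪ (holes subtracted) = 162.09 cm⁴.

I_y ≈ 162 cm⁴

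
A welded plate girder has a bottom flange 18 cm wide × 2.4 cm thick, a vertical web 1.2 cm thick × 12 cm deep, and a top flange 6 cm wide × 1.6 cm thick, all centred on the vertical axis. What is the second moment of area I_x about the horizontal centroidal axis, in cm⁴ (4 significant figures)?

I_x ≈ 1980 cm⁴

Break the section into simple shapes (no overlaps), measuring from the bottom-left corner of the bounding box.
Bottom plate: 18 × 2.4, A = 43.2 cm², y = 1.2 cm, Ī = 20.736 cm⁴.
Web plate: 1.2 × 12, A = 14.4 cm², y = 8.4 cm, Ī = 172.8 cm⁴.
Top plate: 6 × 1.6, A = 9.6 cm², y = 15.2 cm, Ī = 2.048 cm⁴.
Centroid: ȳ = ΣA·y / ΣA = 4.74286 cm.
Transfer each piece to the horizontal centroidal axis using Ī + A·d² with d = y − 4.74286:
  bottom plate: d = -3.54286 cm → contributes +562.975 cm⁴
  web plate: d = 3.65714 cm → contributes +365.396 cm⁴
  top plate: d = 10.4571 cm → contributes +1051.83 cm⁴
Total I = 1980.2 cm⁴.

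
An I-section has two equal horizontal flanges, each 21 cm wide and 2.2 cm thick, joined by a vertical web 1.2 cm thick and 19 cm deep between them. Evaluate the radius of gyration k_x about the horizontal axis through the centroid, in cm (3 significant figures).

k_x ≈ 9.82 cm

Treat the section as a set of non-overlapping primitives; coordinates are from the bounding-box lower-left.
Bottom flange: 21 × 2.2, A = 46.2 cm², y = 1.1 cm, Ī = 18.634 cm⁴.
Web: 1.2 × 19, A = 22.8 cm², y = 11.7 cm, Ī = 685.9 cm⁴.
Top flange: 21 × 2.2, A = 46.2 cm², y = 22.3 cm, Ī = 18.634 cm⁴.
By symmetry the centroid is at mid-height, ȳ = 11.7 cm.
Transfer each piece to the horizontal axis through the centroid using Ī + A·d² with d = y − 11.7:
  bottom flange: d = -10.6 cm → contributes +5209.7 cm⁴
  web: d = 0 cm → contributes +685.9 cm⁴
  top flange: d = 10.6 cm → contributes +5209.7 cm⁴
Total I = 11 105 cm⁴.
Radius of gyration: k = √(I/A) = √(11 105 / 115.2) = 9.8183 cm.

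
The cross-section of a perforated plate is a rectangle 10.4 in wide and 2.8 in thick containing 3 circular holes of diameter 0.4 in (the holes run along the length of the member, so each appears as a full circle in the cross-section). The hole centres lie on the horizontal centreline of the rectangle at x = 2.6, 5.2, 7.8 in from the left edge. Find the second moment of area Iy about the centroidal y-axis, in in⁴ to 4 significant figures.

Split into non-overlapping primitives; take the origin at the lower-left of the bounding box.
Plate: 10.4 × 2.8, A = 29.12 in², x = 5.2 in, Ī = 262.468 in⁴.
Hole 1 (subtracted): ⌀0.4, A = 0.125664 in², x = 2.6 in, Ī = 0.00125664 in⁴.
Hole 2 (subtracted): ⌀0.4, A = 0.125664 in², x = 5.2 in, Ī = 0.00125664 in⁴.
Hole 3 (subtracted): ⌀0.4, A = 0.125664 in², x = 7.8 in, Ī = 0.00125664 in⁴.
By symmetry the centroid is at mid-width, x̄ = 5.2 in.
Transfer each piece to the centroidal y-axis using Ī + A·d² with d = x − 5.2:
  plate: d = 0 in → contributes +262.468 in⁴
  hole 1: d = -2.6 in → contributes −0.850743 in⁴
  hole 2: d = 0 in → contributes −0.00125664 in⁴
  hole 3: d = 2.6 in → contributes −0.850743 in⁴
Total I = 260.766 in⁴.

Iy ≈ 260.8 in⁴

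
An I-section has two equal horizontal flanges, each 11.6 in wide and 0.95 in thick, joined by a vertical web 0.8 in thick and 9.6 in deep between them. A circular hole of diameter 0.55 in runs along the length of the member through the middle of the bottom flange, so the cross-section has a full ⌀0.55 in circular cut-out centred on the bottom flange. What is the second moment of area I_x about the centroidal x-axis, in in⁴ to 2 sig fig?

I_x ≈ 670 in⁴

Break the section into simple shapes (no overlaps), measuring from the bottom-left corner of the bounding box.
Bottom flange: 11.6 × 0.95, A = 11.02 in², y = 0.475 in, Ī = 0.8288 in⁴.
Web: 0.8 × 9.6, A = 7.68 in², y = 5.75 in, Ī = 58.98 in⁴.
Top flange: 11.6 × 0.95, A = 11.02 in², y = 11.03 in, Ī = 0.8288 in⁴.
Hole (subtracted): ⌀0.55, A = 0.2376 in², y = 0.475 in, Ī = 0.004492 in⁴.
Centroid: ȳ = ΣA·y / ΣA = 5.793 in.
Transfer each piece to the centroidal x-axis using Ī + A·d² with d = y − 5.793:
  bottom flange: d = -5.318 in → contributes +312.4 in⁴
  web: d = -0.04251 in → contributes +59 in⁴
  top flange: d = 5.232 in → contributes +302.5 in⁴
  hole: d = -5.318 in → contributes −6.722 in⁴
Total I = 667.2 in⁴.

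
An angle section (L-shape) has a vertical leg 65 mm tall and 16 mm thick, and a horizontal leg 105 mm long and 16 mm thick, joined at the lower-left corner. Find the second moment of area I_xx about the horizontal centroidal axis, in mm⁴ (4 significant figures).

Split into non-overlapping primitives; take the origin at the lower-left of the bounding box.
Vertical leg: 16 × 65, A = 1 040 mm², y = 32.5 mm, Ī = 366 167 mm⁴.
Horizontal leg (remainder): 89 × 16, A = 1 424 mm², y = 8 mm, Ī = 30378.7 mm⁴.
Centroid: ȳ = ΣA·y / ΣA = 18.3409 mm.
Transfer each piece to the horizontal centroidal axis using Ī + A·d² with d = y − 18.3409:
  vertical leg: d = 14.1591 mm → contributes +574 666 mm⁴
  horizontal leg (remainder): d = -10.3409 mm → contributes +182 653 mm⁴
Total I = 757 319 mm⁴.

I_xx ≈ 7.573 × 10⁵ mm⁴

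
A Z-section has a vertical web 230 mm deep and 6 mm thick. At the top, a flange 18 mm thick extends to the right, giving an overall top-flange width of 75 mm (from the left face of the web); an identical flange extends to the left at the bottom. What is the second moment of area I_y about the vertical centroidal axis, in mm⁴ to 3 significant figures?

I_y ≈ 4.48 × 10⁶ mm⁴

Treat the section as a set of non-overlapping primitives; coordinates are from the bounding-box lower-left.
Web: 6 × 230, A = 1 380 mm², x = 72 mm, Ī = 4 140 mm⁴.
Top flange (beyond web): 69 × 18, A = 1 242 mm², x = 109.5 mm, Ī = 492 764 mm⁴.
Bottom flange (beyond web): 69 × 18, A = 1 242 mm², x = 34.5 mm, Ī = 492 764 mm⁴.
Centroid: x̄ = ΣA·x / ΣA = 72 mm.
Transfer each piece to the vertical centroidal axis using Ī + A·d² with d = x − 72:
  web: d = 0 mm → contributes +4 140 mm⁴
  top flange (beyond web): d = 37.5 mm → contributes +2 239 326 mm⁴
  bottom flange (beyond web): d = -37.5 mm → contributes +2 239 326 mm⁴
Total I = 4 482 792 mm⁴.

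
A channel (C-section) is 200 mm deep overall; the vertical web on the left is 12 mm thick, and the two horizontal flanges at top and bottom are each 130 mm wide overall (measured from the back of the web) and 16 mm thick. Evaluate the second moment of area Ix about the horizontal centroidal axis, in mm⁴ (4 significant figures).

Ix ≈ 4.004 × 10⁷ mm⁴

Decompose the section into non-overlapping parts with the origin at the bottom-left of its bounding rectangle.
Web: 12 × 200, A = 2 400 mm², y = 100 mm, Ī = 8 000 000 mm⁴.
Top flange (beyond web): 118 × 16, A = 1 888 mm², y = 192 mm, Ī = 40277.3 mm⁴.
Bottom flange (beyond web): 118 × 16, A = 1 888 mm², y = 8 mm, Ī = 40277.3 mm⁴.
By symmetry the centroid is at mid-height, ȳ = 100 mm.
Transfer each piece to the horizontal centroidal axis using Ī + A·d² with d = y − 100:
  web: d = 0 mm → contributes +8 000 000 mm⁴
  top flange (beyond web): d = 92 mm → contributes +16 020 309 mm⁴
  bottom flange (beyond web): d = -92 mm → contributes +16 020 309 mm⁴
Total I = 40 040 619 mm⁴.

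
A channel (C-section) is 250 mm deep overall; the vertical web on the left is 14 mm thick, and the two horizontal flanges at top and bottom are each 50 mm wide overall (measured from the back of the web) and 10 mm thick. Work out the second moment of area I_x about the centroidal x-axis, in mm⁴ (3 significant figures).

Treat the section as a set of non-overlapping primitives; coordinates are from the bounding-box lower-left.
Web: 14 × 250, A = 3 500 mm², y = 125 mm, Ī = 18 229 167 mm⁴.
Top flange (beyond web): 36 × 10, A = 360 mm², y = 245 mm, Ī = 3 000 mm⁴.
Bottom flange (beyond web): 36 × 10, A = 360 mm², y = 5 mm, Ī = 3 000 mm⁴.
By symmetry the centroid is at mid-height, ȳ = 125 mm.
Transfer each piece to the centroidal x-axis using Ī + A·d² with d = y − 125:
  web: d = 0 mm → contributes +18 229 167 mm⁴
  top flange (beyond web): d = 120 mm → contributes +5 187 000 mm⁴
  bottom flange (beyond web): d = -120 mm → contributes +5 187 000 mm⁴
Total I = 28 603 167 mm⁴.

I_x ≈ 2.86 × 10⁷ mm⁴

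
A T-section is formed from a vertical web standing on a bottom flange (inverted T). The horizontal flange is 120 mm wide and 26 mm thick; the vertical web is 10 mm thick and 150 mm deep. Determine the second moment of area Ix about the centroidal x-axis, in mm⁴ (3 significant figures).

Decompose the section into non-overlapping parts with the origin at the bottom-left of its bounding rectangle.
Flange: 120 × 26, A = 3 120 mm², y = 13 mm, Ī = 175 760 mm⁴.
Web: 10 × 150, A = 1 500 mm², y = 101 mm, Ī = 2 812 500 mm⁴.
Centroid: ȳ = ΣA·y / ΣA = 41.571 mm.
Transfer each piece to the centroidal x-axis using Ī + A·d² with d = y − 41.571:
  flange: d = -28.571 mm → contributes +2 722 699 mm⁴
  web: d = 59.429 mm → contributes +8 110 133 mm⁴
Total I = 10 832 831 mm⁴.

Ix ≈ 1.08 × 10⁷ mm⁴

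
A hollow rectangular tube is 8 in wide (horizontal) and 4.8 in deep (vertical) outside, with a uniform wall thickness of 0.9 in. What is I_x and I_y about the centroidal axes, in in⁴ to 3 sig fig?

Split into non-overlapping primitives; take the origin at the lower-left of the bounding box.
Outer rectangle: 8 × 4.8, A = 38.4 in², y = 2.4 in, Ī = 73.728 in⁴.
Inner void (subtracted): 6.2 × 3, A = 18.6 in², y = 2.4 in, Ī = 13.95 in⁴.
By symmetry the centroid is at mid-height, ȳ = 2.4 in.
All pieces are centred on the centroidal x-axis, so I = ΣĪ (holes subtracted) = 59.778 in⁴.
Repeating about the centroidal y-axis gives I_y = 145.22 in⁴.

I_x ≈ 59.8 in⁴, I_y ≈ 145 in⁴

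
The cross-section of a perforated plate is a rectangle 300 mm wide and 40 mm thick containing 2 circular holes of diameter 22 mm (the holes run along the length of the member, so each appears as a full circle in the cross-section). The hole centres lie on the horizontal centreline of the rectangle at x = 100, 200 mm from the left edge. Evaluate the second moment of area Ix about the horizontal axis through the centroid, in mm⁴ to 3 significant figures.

Split into non-overlapping primitives; take the origin at the lower-left of the bounding box.
Plate: 300 × 40, A = 12 000 mm², y = 20 mm, Ī = 1 600 000 mm⁴.
Hole 1 (subtracted): ⌀22, A = 380.13 mm², y = 20 mm, Ī = 11 499 mm⁴.
Hole 2 (subtracted): ⌀22, A = 380.13 mm², y = 20 mm, Ī = 11 499 mm⁴.
By symmetry the centroid is at mid-height, ȳ = 20 mm.
All pieces are centred on the horizontal axis through the centroid, so I = ΣĪ (holes subtracted) = 1 577 002 mm⁴.

Ix ≈ 1.58 × 10⁶ mm⁴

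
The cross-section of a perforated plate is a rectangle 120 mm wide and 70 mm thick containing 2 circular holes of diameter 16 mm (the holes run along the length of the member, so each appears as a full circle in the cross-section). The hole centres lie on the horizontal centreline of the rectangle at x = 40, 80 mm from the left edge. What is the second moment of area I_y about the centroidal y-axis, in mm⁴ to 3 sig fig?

I_y ≈ 9.91 × 10⁶ mm⁴

Treat the section as a set of non-overlapping primitives; coordinates are from the bounding-box lower-left.
Plate: 120 × 70, A = 8 400 mm², x = 60 mm, Ī = 10 080 000 mm⁴.
Hole 1 (subtracted): ⌀16, A = 201.06 mm², x = 40 mm, Ī = 3 217 mm⁴.
Hole 2 (subtracted): ⌀16, A = 201.06 mm², x = 80 mm, Ī = 3 217 mm⁴.
By symmetry the centroid is at mid-width, x̄ = 60 mm.
Transfer each piece to the centroidal y-axis using Ī + A·d² with d = x − 60:
  plate: d = 0 mm → contributes +10 080 000 mm⁴
  hole 1: d = -20 mm → contributes −83 642 mm⁴
  hole 2: d = 20 mm → contributes −83 642 mm⁴
Total I = 9 912 716 mm⁴.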